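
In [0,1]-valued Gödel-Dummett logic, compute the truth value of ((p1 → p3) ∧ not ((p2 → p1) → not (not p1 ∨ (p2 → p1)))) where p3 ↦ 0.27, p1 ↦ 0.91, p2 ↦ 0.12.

0.27

(p1 → p3): 0.91 > 0.27, so result = 0.27
(p2 → p1): 0.12 ≤ 0.91, so result = 1
not p1: Gödel ¬ of 0.91 = 0 (operand ≠ 0)
(p2 → p1): 0.12 ≤ 0.91, so result = 1
(not p1 ∨ (p2 → p1)) = max(0, 1) = 1
not (not p1 ∨ (p2 → p1)): Gödel ¬ of 1 = 0 (operand ≠ 0)
((p2 → p1) → not (not p1 ∨ (p2 → p1))): 1 > 0, so result = 0
not ((p2 → p1) → not (not p1 ∨ (p2 → p1))): Gödel ¬ of 0 = 1 (operand is 0)
((p1 → p3) ∧ not ((p2 → p1) → not (not p1 ∨ (p2 → p1)))) = min(0.27, 1) = 0.27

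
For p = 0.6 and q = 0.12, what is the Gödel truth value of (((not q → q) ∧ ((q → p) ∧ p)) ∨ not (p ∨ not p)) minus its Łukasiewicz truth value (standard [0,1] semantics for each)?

Gödel evaluation:
  not q: Gödel ¬ of 0.12 = 0 (operand ≠ 0)
  (not q → q): 0 ≤ 0.12, so result = 1
  (q → p): 0.12 ≤ 0.6, so result = 1
  ((q → p) ∧ p) = min(1, 0.6) = 0.6
  ((not q → q) ∧ ((q → p) ∧ p)) = min(1, 0.6) = 0.6
  not p: Gödel ¬ of 0.6 = 0 (operand ≠ 0)
  (p ∨ not p) = max(0.6, 0) = 0.6
  not (p ∨ not p): Gödel ¬ of 0.6 = 0 (operand ≠ 0)
  (((not q → q) ∧ ((q → p) ∧ p)) ∨ not (p ∨ not p)) = max(0.6, 0) = 0.6
  Gödel value = 0.6
Łukasiewicz evaluation:
  not q: Łukasiewicz ¬ gives 1 − 0.12 = 0.88
  (not q → q): min(1, 1 − 0.88 + 0.12) = 0.24
  (q → p): min(1, 1 − 0.12 + 0.6) = 1
  ((q → p) ∧ p) = min(1, 0.6) = 0.6
  ((not q → q) ∧ ((q → p) ∧ p)) = min(0.24, 0.6) = 0.24
  not p: Łukasiewicz ¬ gives 1 − 0.6 = 0.4
  (p ∨ not p) = max(0.6, 0.4) = 0.6
  not (p ∨ not p): Łukasiewicz ¬ gives 1 − 0.6 = 0.4
  (((not q → q) ∧ ((q → p) ∧ p)) ∨ not (p ∨ not p)) = max(0.24, 0.4) = 0.4
  Łukasiewicz value = 0.4
Difference: 0.6 − 0.4 = 0.20

0.20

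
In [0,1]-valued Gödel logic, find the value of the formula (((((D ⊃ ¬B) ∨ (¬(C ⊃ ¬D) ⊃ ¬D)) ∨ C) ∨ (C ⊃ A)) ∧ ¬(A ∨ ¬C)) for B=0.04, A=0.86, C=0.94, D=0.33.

¬B: Gödel ¬ of 0.04 = 0 (operand ≠ 0)
(D ⊃ ¬B): 0.33 > 0, so result = 0
¬D: Gödel ¬ of 0.33 = 0 (operand ≠ 0)
(C ⊃ ¬D): 0.94 > 0, so result = 0
¬(C ⊃ ¬D): Gödel ¬ of 0 = 1 (operand is 0)
¬D: Gödel ¬ of 0.33 = 0 (operand ≠ 0)
(¬(C ⊃ ¬D) ⊃ ¬D): 1 > 0, so result = 0
((D ⊃ ¬B) ∨ (¬(C ⊃ ¬D) ⊃ ¬D)) = max(0, 0) = 0
(((D ⊃ ¬B) ∨ (¬(C ⊃ ¬D) ⊃ ¬D)) ∨ C) = max(0, 0.94) = 0.94
(C ⊃ A): 0.94 > 0.86, so result = 0.86
((((D ⊃ ¬B) ∨ (¬(C ⊃ ¬D) ⊃ ¬D)) ∨ C) ∨ (C ⊃ A)) = max(0.94, 0.86) = 0.94
¬C: Gödel ¬ of 0.94 = 0 (operand ≠ 0)
(A ∨ ¬C) = max(0.86, 0) = 0.86
¬(A ∨ ¬C): Gödel ¬ of 0.86 = 0 (operand ≠ 0)
(((((D ⊃ ¬B) ∨ (¬(C ⊃ ¬D) ⊃ ¬D)) ∨ C) ∨ (C ⊃ A)) ∧ ¬(A ∨ ¬C)) = min(0.94, 0) = 0

0.00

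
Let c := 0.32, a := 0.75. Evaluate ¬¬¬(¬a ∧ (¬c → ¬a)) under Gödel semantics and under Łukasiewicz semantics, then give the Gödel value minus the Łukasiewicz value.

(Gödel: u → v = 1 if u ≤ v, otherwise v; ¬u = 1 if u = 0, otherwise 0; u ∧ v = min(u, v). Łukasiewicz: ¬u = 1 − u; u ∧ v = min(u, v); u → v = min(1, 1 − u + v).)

0.25

Gödel evaluation:
  ¬a: Gödel ¬ of 0.75 = 0 (operand ≠ 0)
  ¬c: Gödel ¬ of 0.32 = 0 (operand ≠ 0)
  ¬a: Gödel ¬ of 0.75 = 0 (operand ≠ 0)
  (¬c → ¬a): 0 ≤ 0, so result = 1
  (¬a ∧ (¬c → ¬a)) = min(0, 1) = 0
  ¬(¬a ∧ (¬c → ¬a)): Gödel ¬ of 0 = 1 (operand is 0)
  ¬¬(¬a ∧ (¬c → ¬a)): Gödel ¬ of 1 = 0 (operand ≠ 0)
  ¬¬¬(¬a ∧ (¬c → ¬a)): Gödel ¬ of 0 = 1 (operand is 0)
  Gödel value = 1
Łukasiewicz evaluation:
  ¬a: Łukasiewicz ¬ gives 1 − 0.75 = 0.25
  ¬c: Łukasiewicz ¬ gives 1 − 0.32 = 0.68
  ¬a: Łukasiewicz ¬ gives 1 − 0.75 = 0.25
  (¬c → ¬a): min(1, 1 − 0.68 + 0.25) = 0.57
  (¬a ∧ (¬c → ¬a)) = min(0.25, 0.57) = 0.25
  ¬(¬a ∧ (¬c → ¬a)): Łukasiewicz ¬ gives 1 − 0.25 = 0.75
  ¬¬(¬a ∧ (¬c → ¬a)): Łukasiewicz ¬ gives 1 − 0.75 = 0.25
  ¬¬¬(¬a ∧ (¬c → ¬a)): Łukasiewicz ¬ gives 1 − 0.25 = 0.75
  Łukasiewicz value = 0.75
Difference: 1 − 0.75 = 0.25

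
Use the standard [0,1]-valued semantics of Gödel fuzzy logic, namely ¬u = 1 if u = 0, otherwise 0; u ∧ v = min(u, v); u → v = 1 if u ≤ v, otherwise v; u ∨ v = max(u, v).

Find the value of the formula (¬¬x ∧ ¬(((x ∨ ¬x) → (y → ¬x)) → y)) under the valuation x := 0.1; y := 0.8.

¬x: Gödel ¬ of 0.1 = 0 (operand ≠ 0)
¬¬x: Gödel ¬ of 0 = 1 (operand is 0)
¬x: Gödel ¬ of 0.1 = 0 (operand ≠ 0)
(x ∨ ¬x) = max(0.1, 0) = 0.1
¬x: Gödel ¬ of 0.1 = 0 (operand ≠ 0)
(y → ¬x): 0.8 > 0, so result = 0
((x ∨ ¬x) → (y → ¬x)): 0.1 > 0, so result = 0
(((x ∨ ¬x) → (y → ¬x)) → y): 0 ≤ 0.8, so result = 1
¬(((x ∨ ¬x) → (y → ¬x)) → y): Gödel ¬ of 1 = 0 (operand ≠ 0)
(¬¬x ∧ ¬(((x ∨ ¬x) → (y → ¬x)) → y)) = min(1, 0) = 0

0.00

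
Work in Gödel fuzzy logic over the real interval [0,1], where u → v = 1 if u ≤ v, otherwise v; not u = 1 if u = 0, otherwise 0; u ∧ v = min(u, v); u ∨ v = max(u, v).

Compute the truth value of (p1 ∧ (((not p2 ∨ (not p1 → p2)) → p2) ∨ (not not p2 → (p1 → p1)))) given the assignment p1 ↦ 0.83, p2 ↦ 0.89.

0.83

not p2: Gödel ¬ of 0.89 = 0 (operand ≠ 0)
not p1: Gödel ¬ of 0.83 = 0 (operand ≠ 0)
(not p1 → p2): 0 ≤ 0.89, so result = 1
(not p2 ∨ (not p1 → p2)) = max(0, 1) = 1
((not p2 ∨ (not p1 → p2)) → p2): 1 > 0.89, so result = 0.89
not p2: Gödel ¬ of 0.89 = 0 (operand ≠ 0)
not not p2: Gödel ¬ of 0 = 1 (operand is 0)
(p1 → p1): 0.83 ≤ 0.83, so result = 1
(not not p2 → (p1 → p1)): 1 ≤ 1, so result = 1
(((not p2 ∨ (not p1 → p2)) → p2) ∨ (not not p2 → (p1 → p1))) = max(0.89, 1) = 1
(p1 ∧ (((not p2 ∨ (not p1 → p2)) → p2) ∨ (not not p2 → (p1 → p1)))) = min(0.83, 1) = 0.83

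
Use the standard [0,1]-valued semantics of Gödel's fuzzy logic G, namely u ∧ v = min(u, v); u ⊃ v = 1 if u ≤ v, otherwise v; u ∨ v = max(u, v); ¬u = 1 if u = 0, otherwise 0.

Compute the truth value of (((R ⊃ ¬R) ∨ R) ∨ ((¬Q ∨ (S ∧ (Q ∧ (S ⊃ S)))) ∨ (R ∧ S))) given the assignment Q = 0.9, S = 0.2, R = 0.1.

0.20

¬R: Gödel ¬ of 0.1 = 0 (operand ≠ 0)
(R ⊃ ¬R): 0.1 > 0, so result = 0
((R ⊃ ¬R) ∨ R) = max(0, 0.1) = 0.1
¬Q: Gödel ¬ of 0.9 = 0 (operand ≠ 0)
(S ⊃ S): 0.2 ≤ 0.2, so result = 1
(Q ∧ (S ⊃ S)) = min(0.9, 1) = 0.9
(S ∧ (Q ∧ (S ⊃ S))) = min(0.2, 0.9) = 0.2
(¬Q ∨ (S ∧ (Q ∧ (S ⊃ S)))) = max(0, 0.2) = 0.2
(R ∧ S) = min(0.1, 0.2) = 0.1
((¬Q ∨ (S ∧ (Q ∧ (S ⊃ S)))) ∨ (R ∧ S)) = max(0.2, 0.1) = 0.2
(((R ⊃ ¬R) ∨ R) ∨ ((¬Q ∨ (S ∧ (Q ∧ (S ⊃ S)))) ∨ (R ∧ S))) = max(0.1, 0.2) = 0.2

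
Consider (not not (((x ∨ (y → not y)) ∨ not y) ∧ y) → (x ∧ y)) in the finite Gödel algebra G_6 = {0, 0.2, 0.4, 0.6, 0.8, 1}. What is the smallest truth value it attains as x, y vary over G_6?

The minimum is attained at x = 0.2, y = 0.2:
  not y: Gödel ¬ of 0.2 = 0 (operand ≠ 0)
  (y → not y): 0.2 > 0, so result = 0
  (x ∨ (y → not y)) = max(0.2, 0) = 0.2
  not y: Gödel ¬ of 0.2 = 0 (operand ≠ 0)
  ((x ∨ (y → not y)) ∨ not y) = max(0.2, 0) = 0.2
  (((x ∨ (y → not y)) ∨ not y) ∧ y) = min(0.2, 0.2) = 0.2
  not (((x ∨ (y → not y)) ∨ not y) ∧ y): Gödel ¬ of 0.2 = 0 (operand ≠ 0)
  not not (((x ∨ (y → not y)) ∨ not y) ∧ y): Gödel ¬ of 0 = 1 (operand is 0)
  (x ∧ y) = min(0.2, 0.2) = 0.2
  (not not (((x ∨ (y → not y)) ∨ not y) ∧ y) → (x ∧ y)): 1 > 0.2, so result = 0.2
Checking all 36 assignments confirms none give a value below 0.20.

0.20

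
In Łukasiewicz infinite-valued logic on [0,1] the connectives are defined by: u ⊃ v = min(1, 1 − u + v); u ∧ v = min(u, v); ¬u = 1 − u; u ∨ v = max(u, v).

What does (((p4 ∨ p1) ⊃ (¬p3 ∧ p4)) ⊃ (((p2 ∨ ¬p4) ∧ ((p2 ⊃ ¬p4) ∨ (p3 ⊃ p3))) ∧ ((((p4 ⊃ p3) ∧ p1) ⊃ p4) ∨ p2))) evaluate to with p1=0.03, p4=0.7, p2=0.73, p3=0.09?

(p4 ∨ p1) = max(0.7, 0.03) = 0.7
¬p3: Łukasiewicz ¬ gives 1 − 0.09 = 0.91
(¬p3 ∧ p4) = min(0.91, 0.7) = 0.7
((p4 ∨ p1) ⊃ (¬p3 ∧ p4)): min(1, 1 − 0.7 + 0.7) = 1
¬p4: Łukasiewicz ¬ gives 1 − 0.7 = 0.3
(p2 ∨ ¬p4) = max(0.73, 0.3) = 0.73
¬p4: Łukasiewicz ¬ gives 1 − 0.7 = 0.3
(p2 ⊃ ¬p4): min(1, 1 − 0.73 + 0.3) = 0.57
(p3 ⊃ p3): min(1, 1 − 0.09 + 0.09) = 1
((p2 ⊃ ¬p4) ∨ (p3 ⊃ p3)) = max(0.57, 1) = 1
((p2 ∨ ¬p4) ∧ ((p2 ⊃ ¬p4) ∨ (p3 ⊃ p3))) = min(0.73, 1) = 0.73
(p4 ⊃ p3): min(1, 1 − 0.7 + 0.09) = 0.39
((p4 ⊃ p3) ∧ p1) = min(0.39, 0.03) = 0.03
(((p4 ⊃ p3) ∧ p1) ⊃ p4): min(1, 1 − 0.03 + 0.7) = 1
((((p4 ⊃ p3) ∧ p1) ⊃ p4) ∨ p2) = max(1, 0.73) = 1
(((p2 ∨ ¬p4) ∧ ((p2 ⊃ ¬p4) ∨ (p3 ⊃ p3))) ∧ ((((p4 ⊃ p3) ∧ p1) ⊃ p4) ∨ p2)) = min(0.73, 1) = 0.73
(((p4 ∨ p1) ⊃ (¬p3 ∧ p4)) ⊃ (((p2 ∨ ¬p4) ∧ ((p2 ⊃ ¬p4) ∨ (p3 ⊃ p3))) ∧ ((((p4 ⊃ p3) ∧ p1) ⊃ p4) ∨ p2))): min(1, 1 − 1 + 0.73) = 0.73

0.73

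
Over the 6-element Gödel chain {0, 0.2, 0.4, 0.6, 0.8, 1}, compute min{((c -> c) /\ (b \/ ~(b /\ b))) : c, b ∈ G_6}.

0.20

The minimum is attained at c = 0, b = 0.2:
  (c -> c): 0 ≤ 0, so result = 1
  (b /\ b) = min(0.2, 0.2) = 0.2
  ~(b /\ b): Gödel ¬ of 0.2 = 0 (operand ≠ 0)
  (b \/ ~(b /\ b)) = max(0.2, 0) = 0.2
  ((c -> c) /\ (b \/ ~(b /\ b))) = min(1, 0.2) = 0.2
Checking all 36 assignments confirms none give a value below 0.20.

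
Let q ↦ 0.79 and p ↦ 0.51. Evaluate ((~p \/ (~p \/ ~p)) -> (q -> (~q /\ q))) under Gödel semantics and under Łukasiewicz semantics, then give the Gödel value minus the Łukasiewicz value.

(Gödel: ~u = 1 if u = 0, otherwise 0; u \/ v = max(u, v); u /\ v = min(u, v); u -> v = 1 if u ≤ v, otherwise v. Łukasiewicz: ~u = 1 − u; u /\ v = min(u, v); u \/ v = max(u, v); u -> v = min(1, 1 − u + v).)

0.07

Gödel evaluation:
  ~p: Gödel ¬ of 0.51 = 0 (operand ≠ 0)
  ~p: Gödel ¬ of 0.51 = 0 (operand ≠ 0)
  ~p: Gödel ¬ of 0.51 = 0 (operand ≠ 0)
  (~p \/ ~p) = max(0, 0) = 0
  (~p \/ (~p \/ ~p)) = max(0, 0) = 0
  ~q: Gödel ¬ of 0.79 = 0 (operand ≠ 0)
  (~q /\ q) = min(0, 0.79) = 0
  (q -> (~q /\ q)): 0.79 > 0, so result = 0
  ((~p \/ (~p \/ ~p)) -> (q -> (~q /\ q))): 0 ≤ 0, so result = 1
  Gödel value = 1
Łukasiewicz evaluation:
  ~p: Łukasiewicz ¬ gives 1 − 0.51 = 0.49
  ~p: Łukasiewicz ¬ gives 1 − 0.51 = 0.49
  ~p: Łukasiewicz ¬ gives 1 − 0.51 = 0.49
  (~p \/ ~p) = max(0.49, 0.49) = 0.49
  (~p \/ (~p \/ ~p)) = max(0.49, 0.49) = 0.49
  ~q: Łukasiewicz ¬ gives 1 − 0.79 = 0.21
  (~q /\ q) = min(0.21, 0.79) = 0.21
  (q -> (~q /\ q)): min(1, 1 − 0.79 + 0.21) = 0.42
  ((~p \/ (~p \/ ~p)) -> (q -> (~q /\ q))): min(1, 1 − 0.49 + 0.42) = 0.93
  Łukasiewicz value = 0.93
Difference: 1 − 0.93 = 0.07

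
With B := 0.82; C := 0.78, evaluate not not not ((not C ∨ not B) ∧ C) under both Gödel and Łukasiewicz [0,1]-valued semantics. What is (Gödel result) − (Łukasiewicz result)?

Gödel evaluation:
  not C: Gödel ¬ of 0.78 = 0 (operand ≠ 0)
  not B: Gödel ¬ of 0.82 = 0 (operand ≠ 0)
  (not C ∨ not B) = max(0, 0) = 0
  ((not C ∨ not B) ∧ C) = min(0, 0.78) = 0
  not ((not C ∨ not B) ∧ C): Gödel ¬ of 0 = 1 (operand is 0)
  not not ((not C ∨ not B) ∧ C): Gödel ¬ of 1 = 0 (operand ≠ 0)
  not not not ((not C ∨ not B) ∧ C): Gödel ¬ of 0 = 1 (operand is 0)
  Gödel value = 1
Łukasiewicz evaluation:
  not C: Łukasiewicz ¬ gives 1 − 0.78 = 0.22
  not B: Łukasiewicz ¬ gives 1 − 0.82 = 0.18
  (not C ∨ not B) = max(0.22, 0.18) = 0.22
  ((not C ∨ not B) ∧ C) = min(0.22, 0.78) = 0.22
  not ((not C ∨ not B) ∧ C): Łukasiewicz ¬ gives 1 − 0.22 = 0.78
  not not ((not C ∨ not B) ∧ C): Łukasiewicz ¬ gives 1 − 0.78 = 0.22
  not not not ((not C ∨ not B) ∧ C): Łukasiewicz ¬ gives 1 − 0.22 = 0.78
  Łukasiewicz value = 0.78
Difference: 1 − 0.78 = 0.22

0.22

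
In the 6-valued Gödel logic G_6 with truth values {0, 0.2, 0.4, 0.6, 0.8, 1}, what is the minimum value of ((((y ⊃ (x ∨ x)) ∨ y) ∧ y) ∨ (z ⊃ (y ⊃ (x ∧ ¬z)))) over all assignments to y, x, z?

0.20

The minimum is attained at y = 0.2, x = 0, z = 0.2:
  (x ∨ x) = max(0, 0) = 0
  (y ⊃ (x ∨ x)): 0.2 > 0, so result = 0
  ((y ⊃ (x ∨ x)) ∨ y) = max(0, 0.2) = 0.2
  (((y ⊃ (x ∨ x)) ∨ y) ∧ y) = min(0.2, 0.2) = 0.2
  ¬z: Gödel ¬ of 0.2 = 0 (operand ≠ 0)
  (x ∧ ¬z) = min(0, 0) = 0
  (y ⊃ (x ∧ ¬z)): 0.2 > 0, so result = 0
  (z ⊃ (y ⊃ (x ∧ ¬z))): 0.2 > 0, so result = 0
  ((((y ⊃ (x ∨ x)) ∨ y) ∧ y) ∨ (z ⊃ (y ⊃ (x ∧ ¬z)))) = max(0.2, 0) = 0.2
Checking all 216 assignments confirms none give a value below 0.20.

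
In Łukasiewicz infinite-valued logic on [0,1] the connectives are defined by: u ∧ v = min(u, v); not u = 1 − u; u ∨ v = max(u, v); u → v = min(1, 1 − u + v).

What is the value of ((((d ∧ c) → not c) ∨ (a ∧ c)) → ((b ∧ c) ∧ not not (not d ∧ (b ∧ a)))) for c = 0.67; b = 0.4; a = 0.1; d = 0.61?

0.38

(d ∧ c) = min(0.61, 0.67) = 0.61
not c: Łukasiewicz ¬ gives 1 − 0.67 = 0.33
((d ∧ c) → not c): min(1, 1 − 0.61 + 0.33) = 0.72
(a ∧ c) = min(0.1, 0.67) = 0.1
(((d ∧ c) → not c) ∨ (a ∧ c)) = max(0.72, 0.1) = 0.72
(b ∧ c) = min(0.4, 0.67) = 0.4
not d: Łukasiewicz ¬ gives 1 − 0.61 = 0.39
(b ∧ a) = min(0.4, 0.1) = 0.1
(not d ∧ (b ∧ a)) = min(0.39, 0.1) = 0.1
not (not d ∧ (b ∧ a)): Łukasiewicz ¬ gives 1 − 0.1 = 0.9
not not (not d ∧ (b ∧ a)): Łukasiewicz ¬ gives 1 − 0.9 = 0.1
((b ∧ c) ∧ not not (not d ∧ (b ∧ a))) = min(0.4, 0.1) = 0.1
((((d ∧ c) → not c) ∨ (a ∧ c)) → ((b ∧ c) ∧ not not (not d ∧ (b ∧ a)))): min(1, 1 − 0.72 + 0.1) = 0.38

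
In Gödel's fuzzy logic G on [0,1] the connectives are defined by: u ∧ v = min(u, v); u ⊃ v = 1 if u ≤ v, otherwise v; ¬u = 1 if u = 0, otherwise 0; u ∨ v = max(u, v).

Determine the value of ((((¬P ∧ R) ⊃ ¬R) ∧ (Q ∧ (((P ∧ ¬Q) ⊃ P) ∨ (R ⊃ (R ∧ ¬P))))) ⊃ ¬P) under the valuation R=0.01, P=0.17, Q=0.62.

0.00

¬P: Gödel ¬ of 0.17 = 0 (operand ≠ 0)
(¬P ∧ R) = min(0, 0.01) = 0
¬R: Gödel ¬ of 0.01 = 0 (operand ≠ 0)
((¬P ∧ R) ⊃ ¬R): 0 ≤ 0, so result = 1
¬Q: Gödel ¬ of 0.62 = 0 (operand ≠ 0)
(P ∧ ¬Q) = min(0.17, 0) = 0
((P ∧ ¬Q) ⊃ P): 0 ≤ 0.17, so result = 1
¬P: Gödel ¬ of 0.17 = 0 (operand ≠ 0)
(R ∧ ¬P) = min(0.01, 0) = 0
(R ⊃ (R ∧ ¬P)): 0.01 > 0, so result = 0
(((P ∧ ¬Q) ⊃ P) ∨ (R ⊃ (R ∧ ¬P))) = max(1, 0) = 1
(Q ∧ (((P ∧ ¬Q) ⊃ P) ∨ (R ⊃ (R ∧ ¬P)))) = min(0.62, 1) = 0.62
(((¬P ∧ R) ⊃ ¬R) ∧ (Q ∧ (((P ∧ ¬Q) ⊃ P) ∨ (R ⊃ (R ∧ ¬P))))) = min(1, 0.62) = 0.62
¬P: Gödel ¬ of 0.17 = 0 (operand ≠ 0)
((((¬P ∧ R) ⊃ ¬R) ∧ (Q ∧ (((P ∧ ¬Q) ⊃ P) ∨ (R ⊃ (R ∧ ¬P))))) ⊃ ¬P): 0.62 > 0, so result = 0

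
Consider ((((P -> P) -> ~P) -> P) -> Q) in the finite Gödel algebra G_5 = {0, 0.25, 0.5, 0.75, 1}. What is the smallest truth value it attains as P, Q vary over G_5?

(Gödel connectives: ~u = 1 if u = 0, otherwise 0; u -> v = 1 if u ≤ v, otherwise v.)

The minimum is attained at P = 0.25, Q = 0:
  (P -> P): 0.25 ≤ 0.25, so result = 1
  ~P: Gödel ¬ of 0.25 = 0 (operand ≠ 0)
  ((P -> P) -> ~P): 1 > 0, so result = 0
  (((P -> P) -> ~P) -> P): 0 ≤ 0.25, so result = 1
  ((((P -> P) -> ~P) -> P) -> Q): 1 > 0, so result = 0
Checking all 25 assignments confirms none give a value below 0.00.

0.00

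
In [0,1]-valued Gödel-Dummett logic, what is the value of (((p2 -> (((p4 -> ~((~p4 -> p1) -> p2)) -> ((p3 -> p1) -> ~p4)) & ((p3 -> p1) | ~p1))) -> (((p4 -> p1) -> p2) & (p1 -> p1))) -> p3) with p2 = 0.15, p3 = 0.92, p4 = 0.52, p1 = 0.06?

~p4: Gödel ¬ of 0.52 = 0 (operand ≠ 0)
(~p4 -> p1): 0 ≤ 0.06, so result = 1
((~p4 -> p1) -> p2): 1 > 0.15, so result = 0.15
~((~p4 -> p1) -> p2): Gödel ¬ of 0.15 = 0 (operand ≠ 0)
(p4 -> ~((~p4 -> p1) -> p2)): 0.52 > 0, so result = 0
(p3 -> p1): 0.92 > 0.06, so result = 0.06
~p4: Gödel ¬ of 0.52 = 0 (operand ≠ 0)
((p3 -> p1) -> ~p4): 0.06 > 0, so result = 0
((p4 -> ~((~p4 -> p1) -> p2)) -> ((p3 -> p1) -> ~p4)): 0 ≤ 0, so result = 1
(p3 -> p1): 0.92 > 0.06, so result = 0.06
~p1: Gödel ¬ of 0.06 = 0 (operand ≠ 0)
((p3 -> p1) | ~p1) = max(0.06, 0) = 0.06
(((p4 -> ~((~p4 -> p1) -> p2)) -> ((p3 -> p1) -> ~p4)) & ((p3 -> p1) | ~p1)) = min(1, 0.06) = 0.06
(p2 -> (((p4 -> ~((~p4 -> p1) -> p2)) -> ((p3 -> p1) -> ~p4)) & ((p3 -> p1) | ~p1))): 0.15 > 0.06, so result = 0.06
(p4 -> p1): 0.52 > 0.06, so result = 0.06
((p4 -> p1) -> p2): 0.06 ≤ 0.15, so result = 1
(p1 -> p1): 0.06 ≤ 0.06, so result = 1
(((p4 -> p1) -> p2) & (p1 -> p1)) = min(1, 1) = 1
((p2 -> (((p4 -> ~((~p4 -> p1) -> p2)) -> ((p3 -> p1) -> ~p4)) & ((p3 -> p1) | ~p1))) -> (((p4 -> p1) -> p2) & (p1 -> p1))): 0.06 ≤ 1, so result = 1
(((p2 -> (((p4 -> ~((~p4 -> p1) -> p2)) -> ((p3 -> p1) -> ~p4)) & ((p3 -> p1) | ~p1))) -> (((p4 -> p1) -> p2) & (p1 -> p1))) -> p3): 1 > 0.92, so result = 0.92

0.92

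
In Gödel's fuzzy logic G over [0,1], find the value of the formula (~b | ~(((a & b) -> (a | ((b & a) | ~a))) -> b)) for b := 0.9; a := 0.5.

~b: Gödel ¬ of 0.9 = 0 (operand ≠ 0)
(a & b) = min(0.5, 0.9) = 0.5
(b & a) = min(0.9, 0.5) = 0.5
~a: Gödel ¬ of 0.5 = 0 (operand ≠ 0)
((b & a) | ~a) = max(0.5, 0) = 0.5
(a | ((b & a) | ~a)) = max(0.5, 0.5) = 0.5
((a & b) -> (a | ((b & a) | ~a))): 0.5 ≤ 0.5, so result = 1
(((a & b) -> (a | ((b & a) | ~a))) -> b): 1 > 0.9, so result = 0.9
~(((a & b) -> (a | ((b & a) | ~a))) -> b): Gödel ¬ of 0.9 = 0 (operand ≠ 0)
(~b | ~(((a & b) -> (a | ((b & a) | ~a))) -> b)) = max(0, 0) = 0

0.00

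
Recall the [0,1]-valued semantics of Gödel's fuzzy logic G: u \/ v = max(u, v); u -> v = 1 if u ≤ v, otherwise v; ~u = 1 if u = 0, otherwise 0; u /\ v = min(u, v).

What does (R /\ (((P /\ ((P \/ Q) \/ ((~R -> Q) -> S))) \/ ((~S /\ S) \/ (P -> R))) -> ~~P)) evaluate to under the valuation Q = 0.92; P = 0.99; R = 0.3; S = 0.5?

0.30

(P \/ Q) = max(0.99, 0.92) = 0.99
~R: Gödel ¬ of 0.3 = 0 (operand ≠ 0)
(~R -> Q): 0 ≤ 0.92, so result = 1
((~R -> Q) -> S): 1 > 0.5, so result = 0.5
((P \/ Q) \/ ((~R -> Q) -> S)) = max(0.99, 0.5) = 0.99
(P /\ ((P \/ Q) \/ ((~R -> Q) -> S))) = min(0.99, 0.99) = 0.99
~S: Gödel ¬ of 0.5 = 0 (operand ≠ 0)
(~S /\ S) = min(0, 0.5) = 0
(P -> R): 0.99 > 0.3, so result = 0.3
((~S /\ S) \/ (P -> R)) = max(0, 0.3) = 0.3
((P /\ ((P \/ Q) \/ ((~R -> Q) -> S))) \/ ((~S /\ S) \/ (P -> R))) = max(0.99, 0.3) = 0.99
~P: Gödel ¬ of 0.99 = 0 (operand ≠ 0)
~~P: Gödel ¬ of 0 = 1 (operand is 0)
(((P /\ ((P \/ Q) \/ ((~R -> Q) -> S))) \/ ((~S /\ S) \/ (P -> R))) -> ~~P): 0.99 ≤ 1, so result = 1
(R /\ (((P /\ ((P \/ Q) \/ ((~R -> Q) -> S))) \/ ((~S /\ S) \/ (P -> R))) -> ~~P)) = min(0.3, 1) = 0.3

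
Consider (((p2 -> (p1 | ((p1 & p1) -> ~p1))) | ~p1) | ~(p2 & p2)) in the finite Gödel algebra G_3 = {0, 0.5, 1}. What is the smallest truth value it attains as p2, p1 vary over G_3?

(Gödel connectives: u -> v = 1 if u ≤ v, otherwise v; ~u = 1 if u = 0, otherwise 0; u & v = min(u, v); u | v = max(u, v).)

The minimum is attained at p2 = 1, p1 = 0.5:
  (p1 & p1) = min(0.5, 0.5) = 0.5
  ~p1: Gödel ¬ of 0.5 = 0 (operand ≠ 0)
  ((p1 & p1) -> ~p1): 0.5 > 0, so result = 0
  (p1 | ((p1 & p1) -> ~p1)) = max(0.5, 0) = 0.5
  (p2 -> (p1 | ((p1 & p1) -> ~p1))): 1 > 0.5, so result = 0.5
  ~p1: Gödel ¬ of 0.5 = 0 (operand ≠ 0)
  ((p2 -> (p1 | ((p1 & p1) -> ~p1))) | ~p1) = max(0.5, 0) = 0.5
  (p2 & p2) = min(1, 1) = 1
  ~(p2 & p2): Gödel ¬ of 1 = 0 (operand ≠ 0)
  (((p2 -> (p1 | ((p1 & p1) -> ~p1))) | ~p1) | ~(p2 & p2)) = max(0.5, 0) = 0.5
Checking all 9 assignments confirms none give a value below 0.50.

0.50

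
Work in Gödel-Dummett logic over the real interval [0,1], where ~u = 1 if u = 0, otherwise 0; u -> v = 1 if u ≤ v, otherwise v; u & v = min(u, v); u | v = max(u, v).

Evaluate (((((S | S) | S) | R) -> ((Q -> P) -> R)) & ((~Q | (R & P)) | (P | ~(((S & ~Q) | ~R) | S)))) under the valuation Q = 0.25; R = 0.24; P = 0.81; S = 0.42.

(S | S) = max(0.42, 0.42) = 0.42
((S | S) | S) = max(0.42, 0.42) = 0.42
(((S | S) | S) | R) = max(0.42, 0.24) = 0.42
(Q -> P): 0.25 ≤ 0.81, so result = 1
((Q -> P) -> R): 1 > 0.24, so result = 0.24
((((S | S) | S) | R) -> ((Q -> P) -> R)): 0.42 > 0.24, so result = 0.24
~Q: Gödel ¬ of 0.25 = 0 (operand ≠ 0)
(R & P) = min(0.24, 0.81) = 0.24
(~Q | (R & P)) = max(0, 0.24) = 0.24
~Q: Gödel ¬ of 0.25 = 0 (operand ≠ 0)
(S & ~Q) = min(0.42, 0) = 0
~R: Gödel ¬ of 0.24 = 0 (operand ≠ 0)
((S & ~Q) | ~R) = max(0, 0) = 0
(((S & ~Q) | ~R) | S) = max(0, 0.42) = 0.42
~(((S & ~Q) | ~R) | S): Gödel ¬ of 0.42 = 0 (operand ≠ 0)
(P | ~(((S & ~Q) | ~R) | S)) = max(0.81, 0) = 0.81
((~Q | (R & P)) | (P | ~(((S & ~Q) | ~R) | S))) = max(0.24, 0.81) = 0.81
(((((S | S) | S) | R) -> ((Q -> P) -> R)) & ((~Q | (R & P)) | (P | ~(((S & ~Q) | ~R) | S)))) = min(0.24, 0.81) = 0.24

0.24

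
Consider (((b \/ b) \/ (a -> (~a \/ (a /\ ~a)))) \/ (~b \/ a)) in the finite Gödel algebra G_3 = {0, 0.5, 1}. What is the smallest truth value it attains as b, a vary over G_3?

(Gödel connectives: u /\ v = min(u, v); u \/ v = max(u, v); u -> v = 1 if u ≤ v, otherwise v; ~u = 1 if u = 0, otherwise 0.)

0.50

The minimum is attained at b = 0.5, a = 0.5:
  (b \/ b) = max(0.5, 0.5) = 0.5
  ~a: Gödel ¬ of 0.5 = 0 (operand ≠ 0)
  ~a: Gödel ¬ of 0.5 = 0 (operand ≠ 0)
  (a /\ ~a) = min(0.5, 0) = 0
  (~a \/ (a /\ ~a)) = max(0, 0) = 0
  (a -> (~a \/ (a /\ ~a))): 0.5 > 0, so result = 0
  ((b \/ b) \/ (a -> (~a \/ (a /\ ~a)))) = max(0.5, 0) = 0.5
  ~b: Gödel ¬ of 0.5 = 0 (operand ≠ 0)
  (~b \/ a) = max(0, 0.5) = 0.5
  (((b \/ b) \/ (a -> (~a \/ (a /\ ~a)))) \/ (~b \/ a)) = max(0.5, 0.5) = 0.5
Checking all 9 assignments confirms none give a value below 0.50.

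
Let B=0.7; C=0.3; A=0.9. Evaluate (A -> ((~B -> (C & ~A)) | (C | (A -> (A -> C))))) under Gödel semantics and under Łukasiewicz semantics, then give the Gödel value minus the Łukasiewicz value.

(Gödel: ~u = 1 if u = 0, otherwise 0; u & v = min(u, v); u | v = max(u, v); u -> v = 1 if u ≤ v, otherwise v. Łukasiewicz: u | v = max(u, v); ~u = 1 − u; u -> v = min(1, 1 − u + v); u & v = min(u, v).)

0.10

Gödel evaluation:
  ~B: Gödel ¬ of 0.7 = 0 (operand ≠ 0)
  ~A: Gödel ¬ of 0.9 = 0 (operand ≠ 0)
  (C & ~A) = min(0.3, 0) = 0
  (~B -> (C & ~A)): 0 ≤ 0, so result = 1
  (A -> C): 0.9 > 0.3, so result = 0.3
  (A -> (A -> C)): 0.9 > 0.3, so result = 0.3
  (C | (A -> (A -> C))) = max(0.3, 0.3) = 0.3
  ((~B -> (C & ~A)) | (C | (A -> (A -> C)))) = max(1, 0.3) = 1
  (A -> ((~B -> (C & ~A)) | (C | (A -> (A -> C))))): 0.9 ≤ 1, so result = 1
  Gödel value = 1
Łukasiewicz evaluation:
  ~B: Łukasiewicz ¬ gives 1 − 0.7 = 0.3
  ~A: Łukasiewicz ¬ gives 1 − 0.9 = 0.1
  (C & ~A) = min(0.3, 0.1) = 0.1
  (~B -> (C & ~A)): min(1, 1 − 0.3 + 0.1) = 0.8
  (A -> C): min(1, 1 − 0.9 + 0.3) = 0.4
  (A -> (A -> C)): min(1, 1 − 0.9 + 0.4) = 0.5
  (C | (A -> (A -> C))) = max(0.3, 0.5) = 0.5
  ((~B -> (C & ~A)) | (C | (A -> (A -> C)))) = max(0.8, 0.5) = 0.8
  (A -> ((~B -> (C & ~A)) | (C | (A -> (A -> C))))): min(1, 1 − 0.9 + 0.8) = 0.9
  Łukasiewicz value = 0.9
Difference: 1 − 0.9 = 0.10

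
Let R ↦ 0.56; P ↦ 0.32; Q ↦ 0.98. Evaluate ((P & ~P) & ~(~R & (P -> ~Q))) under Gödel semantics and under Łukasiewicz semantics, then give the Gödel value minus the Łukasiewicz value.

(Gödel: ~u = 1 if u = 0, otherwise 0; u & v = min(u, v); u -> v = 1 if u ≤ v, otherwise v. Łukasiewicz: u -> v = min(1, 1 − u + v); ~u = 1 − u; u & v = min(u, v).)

Gödel evaluation:
  ~P: Gödel ¬ of 0.32 = 0 (operand ≠ 0)
  (P & ~P) = min(0.32, 0) = 0
  ~R: Gödel ¬ of 0.56 = 0 (operand ≠ 0)
  ~Q: Gödel ¬ of 0.98 = 0 (operand ≠ 0)
  (P -> ~Q): 0.32 > 0, so result = 0
  (~R & (P -> ~Q)) = min(0, 0) = 0
  ~(~R & (P -> ~Q)): Gödel ¬ of 0 = 1 (operand is 0)
  ((P & ~P) & ~(~R & (P -> ~Q))) = min(0, 1) = 0
  Gödel value = 0
Łukasiewicz evaluation:
  ~P: Łukasiewicz ¬ gives 1 − 0.32 = 0.68
  (P & ~P) = min(0.32, 0.68) = 0.32
  ~R: Łukasiewicz ¬ gives 1 − 0.56 = 0.44
  ~Q: Łukasiewicz ¬ gives 1 − 0.98 = 0.02
  (P -> ~Q): min(1, 1 − 0.32 + 0.02) = 0.7
  (~R & (P -> ~Q)) = min(0.44, 0.7) = 0.44
  ~(~R & (P -> ~Q)): Łukasiewicz ¬ gives 1 − 0.44 = 0.56
  ((P & ~P) & ~(~R & (P -> ~Q))) = min(0.32, 0.56) = 0.32
  Łukasiewicz value = 0.32
Difference: 0 − 0.32 = -0.32

-0.32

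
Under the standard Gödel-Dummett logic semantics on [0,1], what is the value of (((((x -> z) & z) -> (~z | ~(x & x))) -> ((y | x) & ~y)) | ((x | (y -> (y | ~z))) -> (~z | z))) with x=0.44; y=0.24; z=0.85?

(x -> z): 0.44 ≤ 0.85, so result = 1
((x -> z) & z) = min(1, 0.85) = 0.85
~z: Gödel ¬ of 0.85 = 0 (operand ≠ 0)
(x & x) = min(0.44, 0.44) = 0.44
~(x & x): Gödel ¬ of 0.44 = 0 (operand ≠ 0)
(~z | ~(x & x)) = max(0, 0) = 0
(((x -> z) & z) -> (~z | ~(x & x))): 0.85 > 0, so result = 0
(y | x) = max(0.24, 0.44) = 0.44
~y: Gödel ¬ of 0.24 = 0 (operand ≠ 0)
((y | x) & ~y) = min(0.44, 0) = 0
((((x -> z) & z) -> (~z | ~(x & x))) -> ((y | x) & ~y)): 0 ≤ 0, so result = 1
~z: Gödel ¬ of 0.85 = 0 (operand ≠ 0)
(y | ~z) = max(0.24, 0) = 0.24
(y -> (y | ~z)): 0.24 ≤ 0.24, so result = 1
(x | (y -> (y | ~z))) = max(0.44, 1) = 1
~z: Gödel ¬ of 0.85 = 0 (operand ≠ 0)
(~z | z) = max(0, 0.85) = 0.85
((x | (y -> (y | ~z))) -> (~z | z)): 1 > 0.85, so result = 0.85
(((((x -> z) & z) -> (~z | ~(x & x))) -> ((y | x) & ~y)) | ((x | (y -> (y | ~z))) -> (~z | z))) = max(1, 0.85) = 1

1.00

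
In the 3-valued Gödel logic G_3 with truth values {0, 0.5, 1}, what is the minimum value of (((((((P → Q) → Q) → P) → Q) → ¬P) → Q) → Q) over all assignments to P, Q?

0.50

The minimum is attained at P = 0.5, Q = 0.5:
  (P → Q): 0.5 ≤ 0.5, so result = 1
  ((P → Q) → Q): 1 > 0.5, so result = 0.5
  (((P → Q) → Q) → P): 0.5 ≤ 0.5, so result = 1
  ((((P → Q) → Q) → P) → Q): 1 > 0.5, so result = 0.5
  ¬P: Gödel ¬ of 0.5 = 0 (operand ≠ 0)
  (((((P → Q) → Q) → P) → Q) → ¬P): 0.5 > 0, so result = 0
  ((((((P → Q) → Q) → P) → Q) → ¬P) → Q): 0 ≤ 0.5, so result = 1
  (((((((P → Q) → Q) → P) → Q) → ¬P) → Q) → Q): 1 > 0.5, so result = 0.5
Checking all 9 assignments confirms none give a value below 0.50.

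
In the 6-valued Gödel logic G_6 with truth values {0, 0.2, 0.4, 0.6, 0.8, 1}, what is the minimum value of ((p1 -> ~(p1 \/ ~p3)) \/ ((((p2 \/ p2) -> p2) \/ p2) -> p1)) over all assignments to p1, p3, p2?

0.20

The minimum is attained at p1 = 0.2, p3 = 0, p2 = 0:
  ~p3: Gödel ¬ of 0 = 1 (operand is 0)
  (p1 \/ ~p3) = max(0.2, 1) = 1
  ~(p1 \/ ~p3): Gödel ¬ of 1 = 0 (operand ≠ 0)
  (p1 -> ~(p1 \/ ~p3)): 0.2 > 0, so result = 0
  (p2 \/ p2) = max(0, 0) = 0
  ((p2 \/ p2) -> p2): 0 ≤ 0, so result = 1
  (((p2 \/ p2) -> p2) \/ p2) = max(1, 0) = 1
  ((((p2 \/ p2) -> p2) \/ p2) -> p1): 1 > 0.2, so result = 0.2
  ((p1 -> ~(p1 \/ ~p3)) \/ ((((p2 \/ p2) -> p2) \/ p2) -> p1)) = max(0, 0.2) = 0.2
Checking all 216 assignments confirms none give a value below 0.20.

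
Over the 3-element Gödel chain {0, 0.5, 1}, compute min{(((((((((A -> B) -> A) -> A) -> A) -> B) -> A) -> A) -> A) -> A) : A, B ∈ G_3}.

0.50

The minimum is attained at A = 0.5, B = 0:
  (A -> B): 0.5 > 0, so result = 0
  ((A -> B) -> A): 0 ≤ 0.5, so result = 1
  (((A -> B) -> A) -> A): 1 > 0.5, so result = 0.5
  ((((A -> B) -> A) -> A) -> A): 0.5 ≤ 0.5, so result = 1
  (((((A -> B) -> A) -> A) -> A) -> B): 1 > 0, so result = 0
  ((((((A -> B) -> A) -> A) -> A) -> B) -> A): 0 ≤ 0.5, so result = 1
  (((((((A -> B) -> A) -> A) -> A) -> B) -> A) -> A): 1 > 0.5, so result = 0.5
  ((((((((A -> B) -> A) -> A) -> A) -> B) -> A) -> A) -> A): 0.5 ≤ 0.5, so result = 1
  (((((((((A -> B) -> A) -> A) -> A) -> B) -> A) -> A) -> A) -> A): 1 > 0.5, so result = 0.5
Checking all 9 assignments confirms none give a value below 0.50.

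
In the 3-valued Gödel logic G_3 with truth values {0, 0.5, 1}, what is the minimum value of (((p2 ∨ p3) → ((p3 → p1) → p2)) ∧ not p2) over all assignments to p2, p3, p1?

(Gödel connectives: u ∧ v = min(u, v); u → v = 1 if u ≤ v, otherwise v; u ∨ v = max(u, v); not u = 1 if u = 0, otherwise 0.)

The minimum is attained at p2 = 0, p3 = 0.5, p1 = 0.5:
  (p2 ∨ p3) = max(0, 0.5) = 0.5
  (p3 → p1): 0.5 ≤ 0.5, so result = 1
  ((p3 → p1) → p2): 1 > 0, so result = 0
  ((p2 ∨ p3) → ((p3 → p1) → p2)): 0.5 > 0, so result = 0
  not p2: Gödel ¬ of 0 = 1 (operand is 0)
  (((p2 ∨ p3) → ((p3 → p1) → p2)) ∧ not p2) = min(0, 1) = 0
Checking all 27 assignments confirms none give a value below 0.00.

0.00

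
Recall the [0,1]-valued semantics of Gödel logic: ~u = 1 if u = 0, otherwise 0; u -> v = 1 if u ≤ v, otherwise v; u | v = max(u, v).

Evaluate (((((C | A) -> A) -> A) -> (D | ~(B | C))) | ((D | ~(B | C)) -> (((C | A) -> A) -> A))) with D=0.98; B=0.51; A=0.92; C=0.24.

(C | A) = max(0.24, 0.92) = 0.92
((C | A) -> A): 0.92 ≤ 0.92, so result = 1
(((C | A) -> A) -> A): 1 > 0.92, so result = 0.92
(B | C) = max(0.51, 0.24) = 0.51
~(B | C): Gödel ¬ of 0.51 = 0 (operand ≠ 0)
(D | ~(B | C)) = max(0.98, 0) = 0.98
((((C | A) -> A) -> A) -> (D | ~(B | C))): 0.92 ≤ 0.98, so result = 1
(B | C) = max(0.51, 0.24) = 0.51
~(B | C): Gödel ¬ of 0.51 = 0 (operand ≠ 0)
(D | ~(B | C)) = max(0.98, 0) = 0.98
(C | A) = max(0.24, 0.92) = 0.92
((C | A) -> A): 0.92 ≤ 0.92, so result = 1
(((C | A) -> A) -> A): 1 > 0.92, so result = 0.92
((D | ~(B | C)) -> (((C | A) -> A) -> A)): 0.98 > 0.92, so result = 0.92
(((((C | A) -> A) -> A) -> (D | ~(B | C))) | ((D | ~(B | C)) -> (((C | A) -> A) -> A))) = max(1, 0.92) = 1

1.00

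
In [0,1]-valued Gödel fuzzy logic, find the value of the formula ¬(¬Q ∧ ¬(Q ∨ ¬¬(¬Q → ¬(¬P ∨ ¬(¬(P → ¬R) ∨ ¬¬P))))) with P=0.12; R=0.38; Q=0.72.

1.00

¬Q: Gödel ¬ of 0.72 = 0 (operand ≠ 0)
¬Q: Gödel ¬ of 0.72 = 0 (operand ≠ 0)
¬P: Gödel ¬ of 0.12 = 0 (operand ≠ 0)
¬R: Gödel ¬ of 0.38 = 0 (operand ≠ 0)
(P → ¬R): 0.12 > 0, so result = 0
¬(P → ¬R): Gödel ¬ of 0 = 1 (operand is 0)
¬P: Gödel ¬ of 0.12 = 0 (operand ≠ 0)
¬¬P: Gödel ¬ of 0 = 1 (operand is 0)
(¬(P → ¬R) ∨ ¬¬P) = max(1, 1) = 1
¬(¬(P → ¬R) ∨ ¬¬P): Gödel ¬ of 1 = 0 (operand ≠ 0)
(¬P ∨ ¬(¬(P → ¬R) ∨ ¬¬P)) = max(0, 0) = 0
¬(¬P ∨ ¬(¬(P → ¬R) ∨ ¬¬P)): Gödel ¬ of 0 = 1 (operand is 0)
(¬Q → ¬(¬P ∨ ¬(¬(P → ¬R) ∨ ¬¬P))): 0 ≤ 1, so result = 1
¬(¬Q → ¬(¬P ∨ ¬(¬(P → ¬R) ∨ ¬¬P))): Gödel ¬ of 1 = 0 (operand ≠ 0)
¬¬(¬Q → ¬(¬P ∨ ¬(¬(P → ¬R) ∨ ¬¬P))): Gödel ¬ of 0 = 1 (operand is 0)
(Q ∨ ¬¬(¬Q → ¬(¬P ∨ ¬(¬(P → ¬R) ∨ ¬¬P)))) = max(0.72, 1) = 1
¬(Q ∨ ¬¬(¬Q → ¬(¬P ∨ ¬(¬(P → ¬R) ∨ ¬¬P)))): Gödel ¬ of 1 = 0 (operand ≠ 0)
(¬Q ∧ ¬(Q ∨ ¬¬(¬Q → ¬(¬P ∨ ¬(¬(P → ¬R) ∨ ¬¬P))))) = min(0, 0) = 0
¬(¬Q ∧ ¬(Q ∨ ¬¬(¬Q → ¬(¬P ∨ ¬(¬(P → ¬R) ∨ ¬¬P))))): Gödel ¬ of 0 = 1 (operand is 0)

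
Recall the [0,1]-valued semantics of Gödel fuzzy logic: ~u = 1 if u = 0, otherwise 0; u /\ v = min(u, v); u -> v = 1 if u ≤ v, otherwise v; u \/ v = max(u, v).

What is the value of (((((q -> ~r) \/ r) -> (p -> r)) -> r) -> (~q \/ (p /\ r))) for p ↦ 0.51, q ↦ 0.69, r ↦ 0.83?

~r: Gödel ¬ of 0.83 = 0 (operand ≠ 0)
(q -> ~r): 0.69 > 0, so result = 0
((q -> ~r) \/ r) = max(0, 0.83) = 0.83
(p -> r): 0.51 ≤ 0.83, so result = 1
(((q -> ~r) \/ r) -> (p -> r)): 0.83 ≤ 1, so result = 1
((((q -> ~r) \/ r) -> (p -> r)) -> r): 1 > 0.83, so result = 0.83
~q: Gödel ¬ of 0.69 = 0 (operand ≠ 0)
(p /\ r) = min(0.51, 0.83) = 0.51
(~q \/ (p /\ r)) = max(0, 0.51) = 0.51
(((((q -> ~r) \/ r) -> (p -> r)) -> r) -> (~q \/ (p /\ r))): 0.83 > 0.51, so result = 0.51

0.51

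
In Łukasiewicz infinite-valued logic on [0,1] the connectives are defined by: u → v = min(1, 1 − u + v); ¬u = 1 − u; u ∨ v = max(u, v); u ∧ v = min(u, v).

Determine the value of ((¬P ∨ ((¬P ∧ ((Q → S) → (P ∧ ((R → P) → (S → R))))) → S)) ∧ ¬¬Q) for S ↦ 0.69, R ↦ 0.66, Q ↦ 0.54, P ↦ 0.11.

¬P: Łukasiewicz ¬ gives 1 − 0.11 = 0.89
¬P: Łukasiewicz ¬ gives 1 − 0.11 = 0.89
(Q → S): min(1, 1 − 0.54 + 0.69) = 1
(R → P): min(1, 1 − 0.66 + 0.11) = 0.45
(S → R): min(1, 1 − 0.69 + 0.66) = 0.97
((R → P) → (S → R)): min(1, 1 − 0.45 + 0.97) = 1
(P ∧ ((R → P) → (S → R))) = min(0.11, 1) = 0.11
((Q → S) → (P ∧ ((R → P) → (S → R)))): min(1, 1 − 1 + 0.11) = 0.11
(¬P ∧ ((Q → S) → (P ∧ ((R → P) → (S → R))))) = min(0.89, 0.11) = 0.11
((¬P ∧ ((Q → S) → (P ∧ ((R → P) → (S → R))))) → S): min(1, 1 − 0.11 + 0.69) = 1
(¬P ∨ ((¬P ∧ ((Q → S) → (P ∧ ((R → P) → (S → R))))) → S)) = max(0.89, 1) = 1
¬Q: Łukasiewicz ¬ gives 1 − 0.54 = 0.46
¬¬Q: Łukasiewicz ¬ gives 1 − 0.46 = 0.54
((¬P ∨ ((¬P ∧ ((Q → S) → (P ∧ ((R → P) → (S → R))))) → S)) ∧ ¬¬Q) = min(1, 0.54) = 0.54

0.54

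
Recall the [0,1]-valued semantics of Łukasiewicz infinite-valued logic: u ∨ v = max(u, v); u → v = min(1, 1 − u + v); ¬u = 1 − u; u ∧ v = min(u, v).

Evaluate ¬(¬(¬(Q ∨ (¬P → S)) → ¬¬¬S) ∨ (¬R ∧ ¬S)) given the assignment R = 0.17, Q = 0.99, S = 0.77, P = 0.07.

¬P: Łukasiewicz ¬ gives 1 − 0.07 = 0.93
(¬P → S): min(1, 1 − 0.93 + 0.77) = 0.84
(Q ∨ (¬P → S)) = max(0.99, 0.84) = 0.99
¬(Q ∨ (¬P → S)): Łukasiewicz ¬ gives 1 − 0.99 = 0.01
¬S: Łukasiewicz ¬ gives 1 − 0.77 = 0.23
¬¬S: Łukasiewicz ¬ gives 1 − 0.23 = 0.77
¬¬¬S: Łukasiewicz ¬ gives 1 − 0.77 = 0.23
(¬(Q ∨ (¬P → S)) → ¬¬¬S): min(1, 1 − 0.01 + 0.23) = 1
¬(¬(Q ∨ (¬P → S)) → ¬¬¬S): Łukasiewicz ¬ gives 1 − 1 = 0
¬R: Łukasiewicz ¬ gives 1 − 0.17 = 0.83
¬S: Łukasiewicz ¬ gives 1 − 0.77 = 0.23
(¬R ∧ ¬S) = min(0.83, 0.23) = 0.23
(¬(¬(Q ∨ (¬P → S)) → ¬¬¬S) ∨ (¬R ∧ ¬S)) = max(0, 0.23) = 0.23
¬(¬(¬(Q ∨ (¬P → S)) → ¬¬¬S) ∨ (¬R ∧ ¬S)): Łukasiewicz ¬ gives 1 − 0.23 = 0.77

0.77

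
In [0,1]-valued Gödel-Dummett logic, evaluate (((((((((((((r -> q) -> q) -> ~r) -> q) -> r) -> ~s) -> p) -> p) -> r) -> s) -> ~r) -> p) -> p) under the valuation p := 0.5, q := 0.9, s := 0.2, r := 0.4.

(r -> q): 0.4 ≤ 0.9, so result = 1
((r -> q) -> q): 1 > 0.9, so result = 0.9
~r: Gödel ¬ of 0.4 = 0 (operand ≠ 0)
(((r -> q) -> q) -> ~r): 0.9 > 0, so result = 0
((((r -> q) -> q) -> ~r) -> q): 0 ≤ 0.9, so result = 1
(((((r -> q) -> q) -> ~r) -> q) -> r): 1 > 0.4, so result = 0.4
~s: Gödel ¬ of 0.2 = 0 (operand ≠ 0)
((((((r -> q) -> q) -> ~r) -> q) -> r) -> ~s): 0.4 > 0, so result = 0
(((((((r -> q) -> q) -> ~r) -> q) -> r) -> ~s) -> p): 0 ≤ 0.5, so result = 1
((((((((r -> q) -> q) -> ~r) -> q) -> r) -> ~s) -> p) -> p): 1 > 0.5, so result = 0.5
(((((((((r -> q) -> q) -> ~r) -> q) -> r) -> ~s) -> p) -> p) -> r): 0.5 > 0.4, so result = 0.4
((((((((((r -> q) -> q) -> ~r) -> q) -> r) -> ~s) -> p) -> p) -> r) -> s): 0.4 > 0.2, so result = 0.2
~r: Gödel ¬ of 0.4 = 0 (operand ≠ 0)
(((((((((((r -> q) -> q) -> ~r) -> q) -> r) -> ~s) -> p) -> p) -> r) -> s) -> ~r): 0.2 > 0, so result = 0
((((((((((((r -> q) -> q) -> ~r) -> q) -> r) -> ~s) -> p) -> p) -> r) -> s) -> ~r) -> p): 0 ≤ 0.5, so result = 1
(((((((((((((r -> q) -> q) -> ~r) -> q) -> r) -> ~s) -> p) -> p) -> r) -> s) -> ~r) -> p) -> p): 1 > 0.5, so result = 0.5

0.50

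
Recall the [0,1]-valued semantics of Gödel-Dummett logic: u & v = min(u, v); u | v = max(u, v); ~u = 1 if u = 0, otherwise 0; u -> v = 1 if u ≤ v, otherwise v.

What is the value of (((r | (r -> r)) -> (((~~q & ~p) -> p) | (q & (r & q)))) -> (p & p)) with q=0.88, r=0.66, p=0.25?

(r -> r): 0.66 ≤ 0.66, so result = 1
(r | (r -> r)) = max(0.66, 1) = 1
~q: Gödel ¬ of 0.88 = 0 (operand ≠ 0)
~~q: Gödel ¬ of 0 = 1 (operand is 0)
~p: Gödel ¬ of 0.25 = 0 (operand ≠ 0)
(~~q & ~p) = min(1, 0) = 0
((~~q & ~p) -> p): 0 ≤ 0.25, so result = 1
(r & q) = min(0.66, 0.88) = 0.66
(q & (r & q)) = min(0.88, 0.66) = 0.66
(((~~q & ~p) -> p) | (q & (r & q))) = max(1, 0.66) = 1
((r | (r -> r)) -> (((~~q & ~p) -> p) | (q & (r & q)))): 1 ≤ 1, so result = 1
(p & p) = min(0.25, 0.25) = 0.25
(((r | (r -> r)) -> (((~~q & ~p) -> p) | (q & (r & q)))) -> (p & p)): 1 > 0.25, so result = 0.25

0.25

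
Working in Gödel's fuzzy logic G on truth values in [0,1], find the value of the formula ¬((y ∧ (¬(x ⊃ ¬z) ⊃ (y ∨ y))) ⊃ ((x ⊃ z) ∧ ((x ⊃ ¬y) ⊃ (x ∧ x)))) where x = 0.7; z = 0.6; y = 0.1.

¬z: Gödel ¬ of 0.6 = 0 (operand ≠ 0)
(x ⊃ ¬z): 0.7 > 0, so result = 0
¬(x ⊃ ¬z): Gödel ¬ of 0 = 1 (operand is 0)
(y ∨ y) = max(0.1, 0.1) = 0.1
(¬(x ⊃ ¬z) ⊃ (y ∨ y)): 1 > 0.1, so result = 0.1
(y ∧ (¬(x ⊃ ¬z) ⊃ (y ∨ y))) = min(0.1, 0.1) = 0.1
(x ⊃ z): 0.7 > 0.6, so result = 0.6
¬y: Gödel ¬ of 0.1 = 0 (operand ≠ 0)
(x ⊃ ¬y): 0.7 > 0, so result = 0
(x ∧ x) = min(0.7, 0.7) = 0.7
((x ⊃ ¬y) ⊃ (x ∧ x)): 0 ≤ 0.7, so result = 1
((x ⊃ z) ∧ ((x ⊃ ¬y) ⊃ (x ∧ x))) = min(0.6, 1) = 0.6
((y ∧ (¬(x ⊃ ¬z) ⊃ (y ∨ y))) ⊃ ((x ⊃ z) ∧ ((x ⊃ ¬y) ⊃ (x ∧ x)))): 0.1 ≤ 0.6, so result = 1
¬((y ∧ (¬(x ⊃ ¬z) ⊃ (y ∨ y))) ⊃ ((x ⊃ z) ∧ ((x ⊃ ¬y) ⊃ (x ∧ x)))): Gödel ¬ of 1 = 0 (operand ≠ 0)

0.00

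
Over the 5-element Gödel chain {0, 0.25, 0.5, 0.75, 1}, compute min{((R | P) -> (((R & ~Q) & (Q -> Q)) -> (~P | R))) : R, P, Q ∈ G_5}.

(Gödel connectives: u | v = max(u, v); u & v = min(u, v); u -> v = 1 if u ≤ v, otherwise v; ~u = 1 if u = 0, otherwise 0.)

Every assignment gives 1. For instance at R = 0, P = 0, Q = 0:
  (R | P) = max(0, 0) = 0
  ~Q: Gödel ¬ of 0 = 1 (operand is 0)
  (R & ~Q) = min(0, 1) = 0
  (Q -> Q): 0 ≤ 0, so result = 1
  ((R & ~Q) & (Q -> Q)) = min(0, 1) = 0
  ~P: Gödel ¬ of 0 = 1 (operand is 0)
  (~P | R) = max(1, 0) = 1
  (((R & ~Q) & (Q -> Q)) -> (~P | R)): 0 ≤ 1, so result = 1
  ((R | P) -> (((R & ~Q) & (Q -> Q)) -> (~P | R))): 0 ≤ 1, so result = 1
All 125 assignments give value 1 — the formula is a G_5-tautology.

1.00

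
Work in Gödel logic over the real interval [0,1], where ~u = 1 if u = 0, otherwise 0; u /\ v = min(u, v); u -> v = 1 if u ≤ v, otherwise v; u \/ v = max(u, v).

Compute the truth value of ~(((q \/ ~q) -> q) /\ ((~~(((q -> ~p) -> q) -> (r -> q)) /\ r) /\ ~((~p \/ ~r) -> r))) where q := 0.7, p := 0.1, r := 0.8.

~q: Gödel ¬ of 0.7 = 0 (operand ≠ 0)
(q \/ ~q) = max(0.7, 0) = 0.7
((q \/ ~q) -> q): 0.7 ≤ 0.7, so result = 1
~p: Gödel ¬ of 0.1 = 0 (operand ≠ 0)
(q -> ~p): 0.7 > 0, so result = 0
((q -> ~p) -> q): 0 ≤ 0.7, so result = 1
(r -> q): 0.8 > 0.7, so result = 0.7
(((q -> ~p) -> q) -> (r -> q)): 1 > 0.7, so result = 0.7
~(((q -> ~p) -> q) -> (r -> q)): Gödel ¬ of 0.7 = 0 (operand ≠ 0)
~~(((q -> ~p) -> q) -> (r -> q)): Gödel ¬ of 0 = 1 (operand is 0)
(~~(((q -> ~p) -> q) -> (r -> q)) /\ r) = min(1, 0.8) = 0.8
~p: Gödel ¬ of 0.1 = 0 (operand ≠ 0)
~r: Gödel ¬ of 0.8 = 0 (operand ≠ 0)
(~p \/ ~r) = max(0, 0) = 0
((~p \/ ~r) -> r): 0 ≤ 0.8, so result = 1
~((~p \/ ~r) -> r): Gödel ¬ of 1 = 0 (operand ≠ 0)
((~~(((q -> ~p) -> q) -> (r -> q)) /\ r) /\ ~((~p \/ ~r) -> r)) = min(0.8, 0) = 0
(((q \/ ~q) -> q) /\ ((~~(((q -> ~p) -> q) -> (r -> q)) /\ r) /\ ~((~p \/ ~r) -> r))) = min(1, 0) = 0
~(((q \/ ~q) -> q) /\ ((~~(((q -> ~p) -> q) -> (r -> q)) /\ r) /\ ~((~p \/ ~r) -> r))): Gödel ¬ of 0 = 1 (operand is 0)

1.00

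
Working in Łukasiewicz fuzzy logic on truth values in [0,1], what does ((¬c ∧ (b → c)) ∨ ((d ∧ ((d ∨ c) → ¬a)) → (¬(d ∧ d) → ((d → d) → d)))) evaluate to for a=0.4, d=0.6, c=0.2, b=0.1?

1.00

¬c: Łukasiewicz ¬ gives 1 − 0.2 = 0.8
(b → c): min(1, 1 − 0.1 + 0.2) = 1
(¬c ∧ (b → c)) = min(0.8, 1) = 0.8
(d ∨ c) = max(0.6, 0.2) = 0.6
¬a: Łukasiewicz ¬ gives 1 − 0.4 = 0.6
((d ∨ c) → ¬a): min(1, 1 − 0.6 + 0.6) = 1
(d ∧ ((d ∨ c) → ¬a)) = min(0.6, 1) = 0.6
(d ∧ d) = min(0.6, 0.6) = 0.6
¬(d ∧ d): Łukasiewicz ¬ gives 1 − 0.6 = 0.4
(d → d): min(1, 1 − 0.6 + 0.6) = 1
((d → d) → d): min(1, 1 − 1 + 0.6) = 0.6
(¬(d ∧ d) → ((d → d) → d)): min(1, 1 − 0.4 + 0.6) = 1
((d ∧ ((d ∨ c) → ¬a)) → (¬(d ∧ d) → ((d → d) → d))): min(1, 1 − 0.6 + 1) = 1
((¬c ∧ (b → c)) ∨ ((d ∧ ((d ∨ c) → ¬a)) → (¬(d ∧ d) → ((d → d) → d)))) = max(0.8, 1) = 1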